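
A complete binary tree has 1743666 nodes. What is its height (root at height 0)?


In a complete binary tree, level k holds nodes 2^k .. 2^(k+1)-1 (1-indexed).
Height = floor(log2(n)) = floor(log2(1743666)) = 20
Check: 2^20 = 1048576 <= 1743666 < 2097152 = 2^21


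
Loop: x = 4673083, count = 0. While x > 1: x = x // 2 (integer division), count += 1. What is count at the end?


The variable x halves each step:
x = 4673083 -> 2336541 -> 1168270 -> 584135 -> 292067 -> 146033 -> 73016 -> 36508 -> 18254 -> 9127 -> 4563 -> 2281 -> 1140 -> 570 -> 285 -> 142 -> 71 -> 35 -> 17 -> 8 -> 4 -> 2 -> 1
Number of halvings = floor(log2(4673083)) = 22


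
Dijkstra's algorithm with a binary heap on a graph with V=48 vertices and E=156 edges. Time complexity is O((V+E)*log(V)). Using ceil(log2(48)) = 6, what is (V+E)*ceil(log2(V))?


Dijkstra with a binary heap: each vertex is extracted once, each edge may relax once.
Each heap operation costs O(log V).
V + E = 48 + 156 = 204
ceil(log2(48)) = 6 (since 2^5 = 32 < 48 <= 64 = 2^6)
Total heap work = (V+E) * ceil(log2(V)) = 204 * 6 = 1224


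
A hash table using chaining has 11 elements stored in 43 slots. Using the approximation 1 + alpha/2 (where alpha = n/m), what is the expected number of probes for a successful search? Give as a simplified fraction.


Load factor alpha = n/m = 11/43
Expected probes = 1 + alpha/2 = 1 + 11/(2*43)
= 1 + 11/86
= 86/86 + 11/86
= 97/86


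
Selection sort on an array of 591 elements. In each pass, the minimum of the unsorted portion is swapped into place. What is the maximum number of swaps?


Selection sort performs one swap per pass:
  Pass 1: find min in positions 0 to 590, swap with position 0
  Pass 2: find min in positions 1 to 590, swap with position 1
  Pass 3: find min in positions 2 to 590, swap with position 2
  Pass 4: find min in positions 3 to 590, swap with position 3
  Pass 5: find min in positions 4 to 590, swap with position 4
  ... (585 more passes)
Total passes (and swaps) = n - 1 = 591 - 1 = 590


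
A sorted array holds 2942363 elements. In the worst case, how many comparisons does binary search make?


Halving sequence: 2942363 -> 1471181 -> 735590 -> 367795 -> 183897 -> 91948 -> 45974 -> 22987 -> 11493 -> 5746 -> 2873 -> 1436 -> 718 -> 359 -> 179 -> 89 -> 44 -> 22 -> 11 -> 5 -> 2 -> 1
Number of halvings = 21
Max comparisons = 21 + 1 = 22


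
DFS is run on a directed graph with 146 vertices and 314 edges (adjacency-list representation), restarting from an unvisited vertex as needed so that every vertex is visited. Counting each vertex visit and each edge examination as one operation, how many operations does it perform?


A full DFS traversal processes each vertex exactly once (push/pop on stack).
Each directed edge is examined once.
V = 146, E = 314
V + E = 460


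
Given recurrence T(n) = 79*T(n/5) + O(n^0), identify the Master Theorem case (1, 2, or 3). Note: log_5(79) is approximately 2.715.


Master Theorem parameters: a=79, b=5, c=0
log_b(a) = 2.715
Compare b^c with a: 5^0 = 1 < 79, so c < log_b(a).
Comparing c=0 vs log_b(a)=2.715:
0 < 2.715 => Case 1
Result: T(n) = O(n^(log_5 79)) ~ O(n^2.715)
Master Theorem case = 1


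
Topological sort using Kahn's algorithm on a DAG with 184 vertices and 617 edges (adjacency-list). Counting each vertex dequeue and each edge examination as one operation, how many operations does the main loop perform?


Kahn's algorithm:
  1. Compute in-degrees: O(V + E)
  2. Process queue: each vertex dequeued once (O(V))
     each edge examined once (O(E))
Total = V + E = 184 + 617 = 801


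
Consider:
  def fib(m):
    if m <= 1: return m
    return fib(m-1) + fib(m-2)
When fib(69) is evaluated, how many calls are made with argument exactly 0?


Let N(m) = number of times fib(m) is called while evaluating fib(69).
N(69) = 1 (the initial call).
N(68) = 1 (only fib(69) calls it).
For 1 <= m <= 67: fib(m) is called by fib(m+1) and fib(m+2), so
  N(m) = N(m+1) + N(m+2).
fib(0) is called only by fib(2), so N(0) = N(2).
Walk down from m=69:
  N(69)=1, N(68)=1, N(67)=2, N(66)=3, N(65)=5, N(64)=8, N(63)=13, N(62)=21, N(61)=34, N(60)=55, N(59)=89, N(58)=144, N(57)=233, N(56)=377, N(55)=610, N(54)=987, N(53)=1597, N(52)=2584, N(51)=4181, N(50)=6765, N(49)=10946, N(48)=17711, N(47)=28657, N(46)=46368, N(45)=75025, N(44)=121393, N(43)=196418, N(42)=317811, N(41)=514229, N(40)=832040, N(39)=1346269, N(38)=2178309, N(37)=3524578, N(36)=5702887, N(35)=9227465, N(34)=14930352, N(33)=24157817, N(32)=39088169, N(31)=63245986, N(30)=102334155, N(29)=165580141, N(28)=267914296, N(27)=433494437, N(26)=701408733, N(25)=1134903170, N(24)=1836311903, N(23)=2971215073, N(22)=4807526976, N(21)=7778742049, N(20)=12586269025, N(19)=20365011074, N(18)=32951280099, N(17)=53316291173, N(16)=86267571272, N(15)=139583862445, N(14)=225851433717, N(13)=365435296162, N(12)=591286729879, N(11)=956722026041, N(10)=1548008755920, N(9)=2504730781961, N(8)=4052739537881, N(7)=6557470319842, N(6)=10610209857723, N(5)=17167680177565, N(4)=27777890035288, N(3)=44945570212853, N(2)=72723460248141, N(1)=117669030460994, N(0)=N(2)=72723460248141
N(0) = 72723460248141


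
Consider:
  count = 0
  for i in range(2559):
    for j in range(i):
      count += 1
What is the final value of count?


For each i, the inner loop runs i times:
  i=0: inner runs 0 times
  i=1: inner runs 1 time
  i=2: inner runs 2 times
  i=3: inner runs 3 times
  i=4: inner runs 4 times
  i=5: inner runs 5 times
  i=6: inner runs 6 times
  i=7: inner runs 7 times
  ...
Total = 0 + 1 + 2 + ... + 2558 = 2559*(2559-1)/2 = 3272961


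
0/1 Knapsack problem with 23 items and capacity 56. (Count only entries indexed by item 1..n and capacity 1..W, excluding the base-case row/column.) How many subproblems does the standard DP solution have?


The DP table is indexed by (item, capacity).
Rows: 23 items
Columns: 56 capacity values (1 to W)
Total subproblems = 23 * 56 = 1288


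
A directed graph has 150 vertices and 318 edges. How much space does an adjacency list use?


Adjacency list: one list head per vertex + one entry per edge
Vertex heads: 150
Edge entries: 318
Total = 150 + 318 = 468


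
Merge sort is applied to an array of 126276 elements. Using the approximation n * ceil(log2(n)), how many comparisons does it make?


Merge sort divides the array into halves recursively.
Number of levels = ceil(log2(126276)) = 17
At each level, approximately n = 126276 comparisons are needed for merging.
Total comparisons ~ n * ceil(log2(n)) = 126276 * 17 = 2146692


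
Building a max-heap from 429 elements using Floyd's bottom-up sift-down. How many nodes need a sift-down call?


In a heap of 429 elements (0-indexed array):
  Last element index: 428
  Parent of last element: floor((428 - 1) / 2) = 213
  Internal nodes: indices 0 to 213
  Count = floor(429/2) = 214


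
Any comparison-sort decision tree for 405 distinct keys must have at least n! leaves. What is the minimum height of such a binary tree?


A binary decision tree of height h has at most 2^h leaves and needs at least n! of them, so h >= ceil(log2(n!)).
405! is far too large to multiply out, so use Stirling's series:
  ln(n!) ~ n ln n - n + (1/2) ln(2 pi n) + 1/(12n)  (error below 1/(360 n^3), negligible here)
  ln(405) = 6.0038871
  n ln n = 405 * 6.0038871 = 2431.5743
  (1/2) ln(2 pi * 405) = (1/2) ln(2544.6900) = 3.9209
  1/(12*405) = 0.0002
  ln(405!) ~ 2431.5743 - 405 + 3.9209 + 0.0002 = 2030.4954
Convert to base 2: log2(405!) = 2030.4954 / ln 2 = 2030.4954 / 0.69314718 = 2929.3856
ceil(2929.3856) = 2930


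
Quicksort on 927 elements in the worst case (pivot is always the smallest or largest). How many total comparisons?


In the worst case, each partition step picks the worst pivot:
  Partition 1: 926 comparisons (n-1 elements to compare)
  Partition 2: 925 comparisons
  Partition 3: 924 comparisons
  Partition 4: 923 comparisons
  Partition 5: 922 comparisons
  ...
  Last partition: 0 comparisons
Total = (n-1) + (n-2) + ... + 1 + 0 = n*(n-1)/2
= 927*926/2 = 429201


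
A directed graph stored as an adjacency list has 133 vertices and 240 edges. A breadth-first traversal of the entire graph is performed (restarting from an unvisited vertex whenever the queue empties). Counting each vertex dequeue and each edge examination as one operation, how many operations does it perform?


A full BFS traversal dequeues each vertex once and examines each edge once.
Vertex visits: 133
Edge visits: 240
V + E = 133 + 240 = 373


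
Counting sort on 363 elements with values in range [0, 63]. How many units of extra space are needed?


Output array size: 363 (to store sorted result)
Count array size: 64 (one slot per possible value, range 0 to 63)
Total extra space = 363 + 64 = 427


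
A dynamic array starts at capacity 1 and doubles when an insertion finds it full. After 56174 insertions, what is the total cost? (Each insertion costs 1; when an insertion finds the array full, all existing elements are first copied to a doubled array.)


Insertion cost: 56174 (one per element)
Resizes occur just before inserting elements 2, 3, 5, 9, ...
Elements copied at each resize: 1 + 2 + 4 + 8 + 16 + 32 + 64 + 128 + 256 + 512 + 1024 + 2048 + 4096 + 8192 + 16384 + 32768
Sum of copies = 65535 (geometric series: 2^k - 1)
Total = 56174 + 65535 = 121709


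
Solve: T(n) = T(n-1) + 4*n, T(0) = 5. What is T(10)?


Expanding the recurrence:
T(10) = T(9) + 4*10
       = T(8) + 4*9 + 4*10
       ...
       = T(0) + 4*(1 + 2 + ... + 10)
       = 5 + 4 * 10*11/2
       = 5 + 4 * 55
       = 5 + 220 = 225


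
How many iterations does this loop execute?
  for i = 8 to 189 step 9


The loop variable i takes values starting at 8 and increments by 9 each iteration.
Sequence: i = 8, 17, 26, 35, 44, 53, 62, 71, 80, ...
The upper bound 189 is inclusive, so the count is floor((last - first) / step) + 1:
floor((189 - 8) / 9) + 1 = floor(181/9) + 1 = 20 + 1 = 21


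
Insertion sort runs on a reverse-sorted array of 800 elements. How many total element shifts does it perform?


Sum of shifts = 1 + 2 + 3 + ... + 799
= 800 * 799 / 2
= 639200 / 2
= 319600


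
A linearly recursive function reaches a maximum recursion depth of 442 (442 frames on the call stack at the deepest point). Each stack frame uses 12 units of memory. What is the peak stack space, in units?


Maximum recursion depth = 442 frames
Memory per frame = 12 units
Total stack space = depth * frame_size
= 442 * 12 = 5304


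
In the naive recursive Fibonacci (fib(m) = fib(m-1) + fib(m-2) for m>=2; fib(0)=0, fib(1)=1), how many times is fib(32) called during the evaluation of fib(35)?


Let N(m) = number of times fib(m) is called while evaluating fib(35).
N(35) = 1 (the initial call).
N(34) = 1 (only fib(35) calls it).
For 1 <= m <= 33: fib(m) is called by fib(m+1) and fib(m+2), so
  N(m) = N(m+1) + N(m+2).
fib(0) is called only by fib(2), so N(0) = N(2).
Walk down from m=35:
  N(35)=1, N(34)=1, N(33)=2, N(32)=3
N(32) = 3


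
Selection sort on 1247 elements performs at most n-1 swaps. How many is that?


Each of the 1246 passes places one element in its final position.
Pass 1: swap minimum into position 0
Pass 2: swap minimum of remaining into position 1
...
Pass 1246: last two elements, one swap
Maximum swaps = 1247 - 1 = 1246


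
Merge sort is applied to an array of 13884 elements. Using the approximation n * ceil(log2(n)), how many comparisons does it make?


Merge sort divides the array into halves recursively.
Number of levels = ceil(log2(13884)) = 14
At each level, approximately n = 13884 comparisons are needed for merging.
Total comparisons ~ n * ceil(log2(n)) = 13884 * 14 = 194376


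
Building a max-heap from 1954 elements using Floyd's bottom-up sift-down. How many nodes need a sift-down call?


In a heap of 1954 elements (0-indexed array):
  Last element index: 1953
  Parent of last element: floor((1953 - 1) / 2) = 976
  Internal nodes: indices 0 to 976
  Count = floor(1954/2) = 977


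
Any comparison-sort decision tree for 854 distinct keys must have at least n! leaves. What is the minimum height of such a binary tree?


A binary decision tree of height h has at most 2^h leaves and needs at least n! of them, so h >= ceil(log2(n!)).
854! is far too large to multiply out, so use Stirling's series:
  ln(n!) ~ n ln n - n + (1/2) ln(2 pi n) + 1/(12n)  (error below 1/(360 n^3), negligible here)
  ln(854) = 6.7499312
  n ln n = 854 * 6.7499312 = 5764.4412
  (1/2) ln(2 pi * 854) = (1/2) ln(5365.8403) = 4.2939
  1/(12*854) = 0.0001
  ln(854!) ~ 5764.4412 - 854 + 4.2939 + 0.0001 = 4914.7352
Convert to base 2: log2(854!) = 4914.7352 / ln 2 = 4914.7352 / 0.69314718 = 7090.4641
ceil(7090.4641) = 7091


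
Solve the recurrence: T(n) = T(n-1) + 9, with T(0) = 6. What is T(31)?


Unrolling the recurrence:
T(31) = T(30) + 9
       = T(29) + 9 + 9
       = T(28) + 9*3
       ...
       = T(0) + 9*31
       = 6 + 279 = 285


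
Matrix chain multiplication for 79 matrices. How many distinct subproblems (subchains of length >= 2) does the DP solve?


Subproblems are indexed by (i, j) where i < j.
Number of such pairs = n*(n-1)/2
= 79 * 78 / 2
= 3081


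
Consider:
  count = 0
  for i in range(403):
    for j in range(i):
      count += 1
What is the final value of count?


For each i, the inner loop runs i times:
  i=0: inner runs 0 times
  i=1: inner runs 1 time
  i=2: inner runs 2 times
  i=3: inner runs 3 times
  i=4: inner runs 4 times
  i=5: inner runs 5 times
  i=6: inner runs 6 times
  i=7: inner runs 7 times
  ...
Total = 0 + 1 + 2 + ... + 402 = 403*(403-1)/2 = 81003


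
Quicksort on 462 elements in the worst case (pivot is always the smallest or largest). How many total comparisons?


In the worst case, each partition step picks the worst pivot:
  Partition 1: 461 comparisons (n-1 elements to compare)
  Partition 2: 460 comparisons
  Partition 3: 459 comparisons
  Partition 4: 458 comparisons
  Partition 5: 457 comparisons
  ...
  Last partition: 0 comparisons
Total = (n-1) + (n-2) + ... + 1 + 0 = n*(n-1)/2
= 462*461/2 = 106491


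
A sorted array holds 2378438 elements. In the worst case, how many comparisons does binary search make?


Halving sequence: 2378438 -> 1189219 -> 594609 -> 297304 -> 148652 -> 74326 -> 37163 -> 18581 -> 9290 -> 4645 -> 2322 -> 1161 -> 580 -> 290 -> 145 -> 72 -> 36 -> 18 -> 9 -> 4 -> 2 -> 1
Number of halvings = 21
Max comparisons = 21 + 1 = 22


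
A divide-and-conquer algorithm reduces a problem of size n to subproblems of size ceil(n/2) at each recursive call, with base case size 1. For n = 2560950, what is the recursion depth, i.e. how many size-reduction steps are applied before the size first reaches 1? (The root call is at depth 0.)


Each step divides the size by 2 (rounding up); after k steps the size is ceil(n/2^k), which equals 1 exactly when 2^k >= n.
So the depth is the smallest k with 2^k >= 2560950, i.e. ceil(log_2(2560950)).
2^21 = 2097152 < 2560950 <= 4194304 = 2^22
Recursion depth = 22


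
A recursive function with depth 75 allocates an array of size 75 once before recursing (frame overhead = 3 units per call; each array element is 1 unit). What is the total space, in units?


Array allocation: 75 units (allocated once)
Stack frames: 75 deep * 3 per frame = 225 units
Total = 75 + 225 = 300


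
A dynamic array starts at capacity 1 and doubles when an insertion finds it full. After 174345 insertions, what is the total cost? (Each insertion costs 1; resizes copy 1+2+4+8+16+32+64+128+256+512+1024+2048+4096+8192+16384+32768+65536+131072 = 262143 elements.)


Insertion cost: 174345 (one per element)
Resizes occur just before inserting elements 2, 3, 5, 9, ...
Elements copied at each resize: 1 + 2 + 4 + 8 + 16 + 32 + 64 + 128 + 256 + 512 + 1024 + 2048 + 4096 + 8192 + 16384 + 32768 + 65536 + 131072
Sum of copies = 262143 (geometric series: 2^k - 1)
Total = 174345 + 262143 = 436488


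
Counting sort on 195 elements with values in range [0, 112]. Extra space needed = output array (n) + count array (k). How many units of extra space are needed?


Output array size: 195 (to store sorted result)
Count array size: 113 (one slot per possible value, range 0 to 112)
Total extra space = 195 + 113 = 308


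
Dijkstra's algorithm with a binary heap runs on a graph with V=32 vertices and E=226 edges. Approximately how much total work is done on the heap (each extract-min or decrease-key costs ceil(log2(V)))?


Dijkstra with a binary heap: each vertex is extracted once, each edge may relax once.
Each heap operation costs O(log V).
V + E = 32 + 226 = 258
ceil(log2(32)) = 5 (since 2^4 = 16 < 32 <= 32 = 2^5)
Total heap work = (V+E) * ceil(log2(V)) = 258 * 5 = 1290


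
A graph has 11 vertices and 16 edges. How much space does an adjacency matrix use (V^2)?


Adjacency matrix: V x V grid of entries
Space = V^2 = 11^2 = 11 * 11 = 121


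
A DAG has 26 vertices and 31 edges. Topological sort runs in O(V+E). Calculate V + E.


V = 26 (vertex processing)
E = 31 (edge processing)
V + E = 26 + 31 = 57


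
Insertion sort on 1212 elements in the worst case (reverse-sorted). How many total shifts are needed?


In the worst case (reverse-sorted), each element shifts past all previous:
  Element 1: 1 shifts
  Element 2: 2 shifts
  Element 3: 3 shifts
  Element 4: 4 shifts
  Element 5: 5 shifts
  ...
  Element 1211: 1211 shifts
Total = 1 + 2 + ... + 1211
= 1212*(1212-1)/2 = 733866


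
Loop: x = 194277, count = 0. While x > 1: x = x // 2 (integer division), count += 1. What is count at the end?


The variable x halves each step:
x = 194277 -> 97138 -> 48569 -> 24284 -> 12142 -> 6071 -> 3035 -> 1517 -> 758 -> 379 -> 189 -> 94 -> 47 -> 23 -> 11 -> 5 -> 2 -> 1
Number of halvings = floor(log2(194277)) = 17


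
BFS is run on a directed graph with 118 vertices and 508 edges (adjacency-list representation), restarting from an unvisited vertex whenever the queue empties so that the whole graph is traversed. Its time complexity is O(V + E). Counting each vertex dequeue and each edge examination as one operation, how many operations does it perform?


A full BFS traversal dequeues each vertex exactly once and examines each directed edge exactly once.
V = 118 (vertex processing cost)
E = 508 (edge examination cost)
Total operations proportional to V + E = 118 + 508 = 626


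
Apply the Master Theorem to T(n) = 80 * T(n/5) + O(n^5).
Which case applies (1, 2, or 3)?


The Master Theorem: T(n) = a*T(n/b) + O(n^c)
  a = 80, b = 5, c = 5
log_b(a) = log_5(80) ~ 2.723
Compare b^c with a: 5^5 = 3125 > 80, so c > log_b(a).
Since c > log_b(a), Case 3 applies.
T(n) = O(n^5)
Master Theorem case = 3


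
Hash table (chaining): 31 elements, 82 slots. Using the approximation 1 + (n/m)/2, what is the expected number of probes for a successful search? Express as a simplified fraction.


Computing expected probes:
alpha = 31/82
= 1 + alpha/2
= 1 + 31/(2*82)
= (2*82 + 31) / (2*82)
= 195/164


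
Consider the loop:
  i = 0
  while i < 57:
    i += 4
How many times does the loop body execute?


Starting at i = 0, each iteration adds 4.
Iterations until i >= 57:
  Iteration 1: i = 0 -> i = 4
  Iteration 2: i = 4 -> i = 8
  Iteration 3: i = 8 -> i = 12
  Iteration 4: i = 12 -> i = 16
  Iteration 5: i = 16 -> i = 20
  Iteration 6: i = 20 -> i = 24
  Iteration 7: i = 24 -> i = 28
  Iteration 8: i = 28 -> i = 32
  ... continuing ...
Total iterations = ceil(57/4) = 15


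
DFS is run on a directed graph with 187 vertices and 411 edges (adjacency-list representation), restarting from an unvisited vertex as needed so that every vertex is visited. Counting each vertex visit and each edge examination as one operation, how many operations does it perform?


A full DFS traversal processes each vertex exactly once (push/pop on stack).
Each directed edge is examined once.
V = 187, E = 411
V + E = 598


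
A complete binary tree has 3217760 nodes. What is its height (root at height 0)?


In a complete binary tree, level k holds nodes 2^k .. 2^(k+1)-1 (1-indexed).
Height = floor(log2(n)) = floor(log2(3217760)) = 21
Check: 2^21 = 2097152 <= 3217760 < 4194304 = 2^22


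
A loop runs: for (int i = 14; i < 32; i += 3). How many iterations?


Loop starts at i = 14, increments by 3, stops when i >= 32.
Number of iterations = ceil((32 - 14) / 3)
= ceil(18 / 3)
= 6


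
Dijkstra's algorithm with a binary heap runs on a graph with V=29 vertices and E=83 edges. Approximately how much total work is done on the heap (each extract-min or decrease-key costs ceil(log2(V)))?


Dijkstra with a binary heap: each vertex is extracted once, each edge may relax once.
Each heap operation costs O(log V).
V + E = 29 + 83 = 112
ceil(log2(29)) = 5 (since 2^4 = 16 < 29 <= 32 = 2^5)
Total heap work = (V+E) * ceil(log2(V)) = 112 * 5 = 560


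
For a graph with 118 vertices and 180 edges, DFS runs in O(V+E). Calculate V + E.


A full DFS traversal visits each vertex once and examines each edge once.
V = 118
E = 180
Sum = 118 + 180 = 298


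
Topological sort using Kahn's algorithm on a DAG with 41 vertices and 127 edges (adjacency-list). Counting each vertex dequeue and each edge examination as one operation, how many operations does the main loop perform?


Kahn's algorithm:
  1. Compute in-degrees: O(V + E)
  2. Process queue: each vertex dequeued once (O(V))
     each edge examined once (O(E))
Total = V + E = 41 + 127 = 168


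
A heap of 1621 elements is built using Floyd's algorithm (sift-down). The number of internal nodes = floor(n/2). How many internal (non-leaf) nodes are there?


Leaf nodes occupy roughly half the array.
Sift-down is called for each internal node, starting from the last one.
Internal nodes = floor(n/2) = floor(1621/2) = 810


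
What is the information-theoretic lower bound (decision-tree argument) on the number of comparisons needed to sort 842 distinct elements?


A binary decision tree of height h has at most 2^h leaves and needs at least n! of them, so h >= ceil(log2(n!)).
842! is far too large to multiply out, so use Stirling's series:
  ln(n!) ~ n ln n - n + (1/2) ln(2 pi n) + 1/(12n)  (error below 1/(360 n^3), negligible here)
  ln(842) = 6.7357800
  n ln n = 842 * 6.7357800 = 5671.5268
  (1/2) ln(2 pi * 842) = (1/2) ln(5290.4420) = 4.2868
  1/(12*842) = 0.0001
  ln(842!) ~ 5671.5268 - 842 + 4.2868 + 0.0001 = 4833.8137
Convert to base 2: log2(842!) = 4833.8137 / ln 2 = 4833.8137 / 0.69314718 = 6973.7191
ceil(6973.7191) = 6974


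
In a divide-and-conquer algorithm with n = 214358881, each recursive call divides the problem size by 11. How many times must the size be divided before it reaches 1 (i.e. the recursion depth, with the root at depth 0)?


Number of divisions = log_11(214358881)
Sizes: 214358881 -> 19487171 -> 1771561 -> 161051 -> 14641 -> 1331 -> 121 -> 11 -> 1 (8 divisions)
Recursion depth = 8


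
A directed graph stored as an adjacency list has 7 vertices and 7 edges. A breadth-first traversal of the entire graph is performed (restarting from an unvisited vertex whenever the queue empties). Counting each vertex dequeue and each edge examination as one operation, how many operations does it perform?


A full BFS traversal dequeues each vertex once and examines each edge once.
Vertex visits: 7
Edge visits: 7
V + E = 7 + 7 = 14


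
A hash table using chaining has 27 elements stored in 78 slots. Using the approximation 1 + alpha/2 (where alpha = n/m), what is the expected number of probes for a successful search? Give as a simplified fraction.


Load factor alpha = n/m = 27/78
Expected probes = 1 + alpha/2 = 1 + 27/(2*78)
= 1 + 27/156
= 156/156 + 27/156
= 183/156
Simplify: 61/52


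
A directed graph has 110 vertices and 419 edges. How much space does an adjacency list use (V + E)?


Adjacency list: one list head per vertex + one entry per edge
Vertex heads: 110
Edge entries: 419
Total = 110 + 419 = 529


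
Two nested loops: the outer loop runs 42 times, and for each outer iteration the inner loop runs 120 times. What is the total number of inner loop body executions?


Outer loop: 42 iterations
Inner loop: 120 iterations per outer iteration
Total = 42 * 120 = 5040


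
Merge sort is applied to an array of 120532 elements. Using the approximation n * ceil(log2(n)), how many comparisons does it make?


Merge sort divides the array into halves recursively.
Number of levels = ceil(log2(120532)) = 17
At each level, approximately n = 120532 comparisons are needed for merging.
Total comparisons ~ n * ceil(log2(n)) = 120532 * 17 = 2049044


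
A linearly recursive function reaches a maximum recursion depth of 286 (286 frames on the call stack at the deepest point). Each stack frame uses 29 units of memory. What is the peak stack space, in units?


Maximum recursion depth = 286 frames
Memory per frame = 29 units
Total stack space = depth * frame_size
= 286 * 29 = 8294


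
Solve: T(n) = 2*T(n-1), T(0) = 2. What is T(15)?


Unrolling:
T(15) = 2*T(14) = 2^2*T(13) = ... = 2^15*T(0)
= 2^15 * 2
= 32768 * 2 = 65536


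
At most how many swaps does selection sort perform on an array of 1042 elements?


Each of the 1041 passes places one element in its final position.
Pass 1: swap minimum into position 0
Pass 2: swap minimum of remaining into position 1
...
Pass 1041: last two elements, one swap
Maximum swaps = 1042 - 1 = 1041


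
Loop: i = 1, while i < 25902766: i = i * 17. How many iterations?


i multiplies by 17 each step:
i = 1 -> 17 -> 289 -> 4913 -> 83521 -> 1419857 -> 24137569 -> 410338673 (stop)
Iterations = ceil(log_17(25902766)) = 7


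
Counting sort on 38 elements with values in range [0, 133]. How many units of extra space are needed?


Output array size: 38 (to store sorted result)
Count array size: 134 (one slot per possible value, range 0 to 133)
Total extra space = 38 + 134 = 172


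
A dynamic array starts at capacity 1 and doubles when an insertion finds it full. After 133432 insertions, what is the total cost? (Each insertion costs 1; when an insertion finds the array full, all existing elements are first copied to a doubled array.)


Insertion cost: 133432 (one per element)
Resizes occur just before inserting elements 2, 3, 5, 9, ...
Elements copied at each resize: 1 + 2 + 4 + 8 + 16 + 32 + 64 + 128 + 256 + 512 + 1024 + 2048 + 4096 + 8192 + 16384 + 32768 + 65536 + 131072
Sum of copies = 262143 (geometric series: 2^k - 1)
Total = 133432 + 262143 = 395575


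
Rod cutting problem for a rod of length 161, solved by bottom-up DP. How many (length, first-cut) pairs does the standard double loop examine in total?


For each subproblem length i = 1..161, the inner loop considers i possible first cuts.
Total = 1 + 2 + ... + 161
= 161*(161+1)/2
= 161*162/2 = 13041


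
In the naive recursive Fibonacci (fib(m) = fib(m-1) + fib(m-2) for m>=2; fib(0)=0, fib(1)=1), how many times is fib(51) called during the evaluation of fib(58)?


Let N(m) = number of times fib(m) is called while evaluating fib(58).
N(58) = 1 (the initial call).
N(57) = 1 (only fib(58) calls it).
For 1 <= m <= 56: fib(m) is called by fib(m+1) and fib(m+2), so
  N(m) = N(m+1) + N(m+2).
fib(0) is called only by fib(2), so N(0) = N(2).
Walk down from m=58:
  N(58)=1, N(57)=1, N(56)=2, N(55)=3, N(54)=5, N(53)=8, N(52)=13, N(51)=21
N(51) = 21


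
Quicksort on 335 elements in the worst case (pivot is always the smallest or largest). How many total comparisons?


In the worst case, each partition step picks the worst pivot:
  Partition 1: 334 comparisons (n-1 elements to compare)
  Partition 2: 333 comparisons
  Partition 3: 332 comparisons
  Partition 4: 331 comparisons
  Partition 5: 330 comparisons
  ...
  Last partition: 0 comparisons
Total = (n-1) + (n-2) + ... + 1 + 0 = n*(n-1)/2
= 335*334/2 = 55945


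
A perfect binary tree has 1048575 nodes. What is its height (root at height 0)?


For a perfect binary tree of height h: n = 2^(h+1) - 1, so h = log2(n+1) - 1.
  n + 1 = 1048576 = 2^20
  log2(1048576) = 20
  height = 20 - 1 = 19


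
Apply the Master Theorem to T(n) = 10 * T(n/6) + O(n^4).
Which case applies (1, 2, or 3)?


The Master Theorem: T(n) = a*T(n/b) + O(n^c)
  a = 10, b = 6, c = 4
log_b(a) = log_6(10) ~ 1.285
Compare b^c with a: 6^4 = 1296 > 10, so c > log_b(a).
Since c > log_b(a), Case 3 applies.
T(n) = O(n^4)
Master Theorem case = 3


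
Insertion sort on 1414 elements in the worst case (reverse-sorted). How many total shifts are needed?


In the worst case (reverse-sorted), each element shifts past all previous:
  Element 1: 1 shifts
  Element 2: 2 shifts
  Element 3: 3 shifts
  Element 4: 4 shifts
  Element 5: 5 shifts
  ...
  Element 1413: 1413 shifts
Total = 1 + 2 + ... + 1413
= 1414*(1414-1)/2 = 998991


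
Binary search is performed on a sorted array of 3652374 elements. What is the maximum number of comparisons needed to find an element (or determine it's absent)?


Binary search halves the search space each comparison:
  Step 1: search space = 3652374 -> 1826187
  Step 2: search space = 1826187 -> 913093
  Step 3: search space = 913093 -> 456546
  Step 4: search space = 456546 -> 228273
  Step 5: search space = 228273 -> 114136
  Step 6: search space = 114136 -> 57068
  Step 7: search space = 57068 -> 28534
  Step 8: search space = 28534 -> 14267
  Step 9: search space = 14267 -> 7133
  Step 10: search space = 7133 -> 3566
  Step 11: search space = 3566 -> 1783
  Step 12: search space = 1783 -> 891
  Step 13: search space = 891 -> 445
  Step 14: search space = 445 -> 222
  Step 15: search space = 222 -> 111
  Step 16: search space = 111 -> 55
  Step 17: search space = 55 -> 27
  Step 18: search space = 27 -> 13
  Step 19: search space = 13 -> 6
  Step 20: search space = 6 -> 3
  Step 21: search space = 3 -> 1
  Step 22: search space = 1 (final check)
Maximum comparisons = floor(log2(3652374)) + 1 = 21 + 1 = 22


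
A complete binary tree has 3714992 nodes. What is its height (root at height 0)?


In a complete binary tree, level k holds nodes 2^k .. 2^(k+1)-1 (1-indexed).
Height = floor(log2(n)) = floor(log2(3714992)) = 21
Check: 2^21 = 2097152 <= 3714992 < 4194304 = 2^22


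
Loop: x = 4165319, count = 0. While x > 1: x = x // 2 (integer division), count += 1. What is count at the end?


The variable x halves each step:
x = 4165319 -> 2082659 -> 1041329 -> 520664 -> 260332 -> 130166 -> 65083 -> 32541 -> 16270 -> 8135 -> 4067 -> 2033 -> 1016 -> 508 -> 254 -> 127 -> 63 -> 31 -> 15 -> 7 -> 3 -> 1
Number of halvings = floor(log2(4165319)) = 21


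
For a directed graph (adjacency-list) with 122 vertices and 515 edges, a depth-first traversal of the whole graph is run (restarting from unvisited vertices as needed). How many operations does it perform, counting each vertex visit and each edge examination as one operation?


A full DFS traversal visits each vertex once and examines each edge once.
V = 122
E = 515
Sum = 122 + 515 = 637


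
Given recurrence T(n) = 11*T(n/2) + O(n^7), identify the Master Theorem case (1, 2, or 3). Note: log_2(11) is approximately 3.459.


Master Theorem parameters: a=11, b=2, c=7
log_b(a) = 3.459
Compare b^c with a: 2^7 = 128 > 11, so c > log_b(a).
Comparing c=7 vs log_b(a)=3.459:
7 > 3.459 => Case 3
Result: T(n) = O(n^7)
Master Theorem case = 3


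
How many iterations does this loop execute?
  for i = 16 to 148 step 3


The loop variable i takes values starting at 16 and increments by 3 each iteration.
Sequence: i = 16, 19, 22, 25, 28, 31, 34, 37, 40, ...
The upper bound 148 is inclusive, so the count is floor((last - first) / step) + 1:
floor((148 - 16) / 3) + 1 = floor(132/3) + 1 = 44 + 1 = 45


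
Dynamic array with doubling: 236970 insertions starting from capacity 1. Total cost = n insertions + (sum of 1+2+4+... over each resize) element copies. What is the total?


n = 236970
Insertion costs: 236970
Resizes copy 1, 2, 4, ... up to the largest power of 2 that is <= n-1 = 236969, i.e. 131072.
Copy costs = 1 + 2 + 4 + 8 + 16 + 32 + 64 + 128 + 256 + 512 + 1024 + 2048 + 4096 + 8192 + 16384 + 32768 + 65536 + 131072 = 262143
Total = 236970 + 262143 = 499113


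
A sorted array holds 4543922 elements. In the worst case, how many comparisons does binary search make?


Halving sequence: 4543922 -> 2271961 -> 1135980 -> 567990 -> 283995 -> 141997 -> 70998 -> 35499 -> 17749 -> 8874 -> 4437 -> 2218 -> 1109 -> 554 -> 277 -> 138 -> 69 -> 34 -> 17 -> 8 -> 4 -> 2 -> 1
Number of halvings = 22
Max comparisons = 22 + 1 = 23


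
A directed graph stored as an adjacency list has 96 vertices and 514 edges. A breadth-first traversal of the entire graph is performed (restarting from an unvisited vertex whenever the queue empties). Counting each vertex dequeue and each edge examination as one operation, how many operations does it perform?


A full BFS traversal dequeues each vertex once and examines each edge once.
Vertex visits: 96
Edge visits: 514
V + E = 96 + 514 = 610


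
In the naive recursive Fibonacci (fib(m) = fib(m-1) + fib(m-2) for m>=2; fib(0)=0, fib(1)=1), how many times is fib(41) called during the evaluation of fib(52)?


Let N(m) = number of times fib(m) is called while evaluating fib(52).
N(52) = 1 (the initial call).
N(51) = 1 (only fib(52) calls it).
For 1 <= m <= 50: fib(m) is called by fib(m+1) and fib(m+2), so
  N(m) = N(m+1) + N(m+2).
fib(0) is called only by fib(2), so N(0) = N(2).
Walk down from m=52:
  N(52)=1, N(51)=1, N(50)=2, N(49)=3, N(48)=5, N(47)=8, N(46)=13, N(45)=21, N(44)=34, N(43)=55, N(42)=89, N(41)=144
N(41) = 144


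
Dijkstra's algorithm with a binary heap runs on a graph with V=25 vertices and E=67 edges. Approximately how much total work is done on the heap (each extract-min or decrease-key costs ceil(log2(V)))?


Dijkstra with a binary heap: each vertex is extracted once, each edge may relax once.
Each heap operation costs O(log V).
V + E = 25 + 67 = 92
ceil(log2(25)) = 5 (since 2^4 = 16 < 25 <= 32 = 2^5)
Total heap work = (V+E) * ceil(log2(V)) = 92 * 5 = 460


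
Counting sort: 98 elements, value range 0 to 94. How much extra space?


n = 98 (output array)
k = 95 (count array for 95 distinct values)
Extra space = 98 + 95 = 193


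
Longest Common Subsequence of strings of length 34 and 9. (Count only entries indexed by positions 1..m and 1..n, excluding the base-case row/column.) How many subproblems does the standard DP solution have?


DP table indexed by positions in both strings.
First string: 34 positions
Second string: 9 positions
Total = 34 * 9 = 306


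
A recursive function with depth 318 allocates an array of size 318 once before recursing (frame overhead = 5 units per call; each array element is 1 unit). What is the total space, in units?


Array allocation: 318 units (allocated once)
Stack frames: 318 deep * 5 per frame = 1590 units
Total = 318 + 1590 = 1908


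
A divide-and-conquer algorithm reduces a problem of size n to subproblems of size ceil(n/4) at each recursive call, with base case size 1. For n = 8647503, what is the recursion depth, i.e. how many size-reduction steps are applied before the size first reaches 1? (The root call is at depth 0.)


Each step divides the size by 4 (rounding up); after k steps the size is ceil(n/4^k), which equals 1 exactly when 4^k >= n.
So the depth is the smallest k with 4^k >= 8647503, i.e. ceil(log_4(8647503)).
4^11 = 4194304 < 8647503 <= 16777216 = 4^12
Recursion depth = 12


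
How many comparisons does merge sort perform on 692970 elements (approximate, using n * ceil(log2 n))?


Recursion depth: ceil(log2(692970)) = 20
Each recursion level merges n = 692970 elements
Total = 692970 * 20 = 13859400


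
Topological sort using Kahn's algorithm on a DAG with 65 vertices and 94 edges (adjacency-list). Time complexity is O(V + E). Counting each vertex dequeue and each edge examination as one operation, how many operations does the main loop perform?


Kahn's algorithm:
  1. Compute in-degrees: O(V + E)
  2. Process queue: each vertex dequeued once (O(V))
     each edge examined once (O(E))
Total = V + E = 65 + 94 = 159


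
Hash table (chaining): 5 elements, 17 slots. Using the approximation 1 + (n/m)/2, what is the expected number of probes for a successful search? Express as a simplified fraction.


Computing expected probes:
alpha = 5/17
= 1 + alpha/2
= 1 + 5/(2*17)
= (2*17 + 5) / (2*17)
= 39/34


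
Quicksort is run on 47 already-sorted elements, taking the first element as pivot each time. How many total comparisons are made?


Sum of comparisons per partition:
46 + 45 + ... + 1 + 0
= 47 * (47 - 1) / 2
= 47 * 46 / 2
= 1081


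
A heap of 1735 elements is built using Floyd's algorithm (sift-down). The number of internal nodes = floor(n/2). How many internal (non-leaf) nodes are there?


Leaf nodes occupy roughly half the array.
Sift-down is called for each internal node, starting from the last one.
Internal nodes = floor(n/2) = floor(1735/2) = 867


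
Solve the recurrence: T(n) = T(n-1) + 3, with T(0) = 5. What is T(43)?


Unrolling the recurrence:
T(43) = T(42) + 3
       = T(41) + 3 + 3
       = T(40) + 3*3
       ...
       = T(0) + 3*43
       = 5 + 129 = 134


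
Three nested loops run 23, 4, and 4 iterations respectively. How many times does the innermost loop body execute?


Loop 1 (outermost): 23 iterations
Loop 2 (middle): 4 iterations per outer
Loop 3 (innermost): 4 iterations per middle
Total = 23 * 4 * 4 = 368


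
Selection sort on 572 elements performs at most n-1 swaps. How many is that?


Each of the 571 passes places one element in its final position.
Pass 1: swap minimum into position 0
Pass 2: swap minimum of remaining into position 1
...
Pass 571: last two elements, one swap
Maximum swaps = 572 - 1 = 571


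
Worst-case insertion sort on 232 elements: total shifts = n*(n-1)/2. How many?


Sum of shifts = 1 + 2 + 3 + ... + 231
= 232 * 231 / 2
= 53592 / 2
= 26796


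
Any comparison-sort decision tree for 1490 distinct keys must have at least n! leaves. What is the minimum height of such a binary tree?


A binary decision tree of height h has at most 2^h leaves and needs at least n! of them, so h >= ceil(log2(n!)).
1490! is far too large to multiply out, so use Stirling's series:
  ln(n!) ~ n ln n - n + (1/2) ln(2 pi n) + 1/(12n)  (error below 1/(360 n^3), negligible here)
  ln(1490) = 7.3065314
  n ln n = 1490 * 7.3065314 = 10886.7318
  (1/2) ln(2 pi * 1490) = (1/2) ln(9361.9461) = 4.5722
  1/(12*1490) = 0.0001
  ln(1490!) ~ 10886.7318 - 1490 + 4.5722 + 0.0001 = 9401.3041
Convert to base 2: log2(1490!) = 9401.3041 / ln 2 = 9401.3041 / 0.69314718 = 13563.2148
ceil(13563.2148) = 13564


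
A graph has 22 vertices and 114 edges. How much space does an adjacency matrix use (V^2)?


Adjacency matrix: V x V grid of entries
Space = V^2 = 22^2 = 22 * 22 = 484


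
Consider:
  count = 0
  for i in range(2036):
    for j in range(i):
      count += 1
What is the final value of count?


For each i, the inner loop runs i times:
  i=0: inner runs 0 times
  i=1: inner runs 1 time
  i=2: inner runs 2 times
  i=3: inner runs 3 times
  i=4: inner runs 4 times
  i=5: inner runs 5 times
  i=6: inner runs 6 times
  i=7: inner runs 7 times
  ...
Total = 0 + 1 + 2 + ... + 2035 = 2036*(2036-1)/2 = 2071630


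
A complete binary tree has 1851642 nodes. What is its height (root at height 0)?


In a complete binary tree, level k holds nodes 2^k .. 2^(k+1)-1 (1-indexed).
Height = floor(log2(n)) = floor(log2(1851642)) = 20
Check: 2^20 = 1048576 <= 1851642 < 2097152 = 2^21


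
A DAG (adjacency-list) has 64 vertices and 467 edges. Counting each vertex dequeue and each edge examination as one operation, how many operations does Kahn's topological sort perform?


V = 64 (vertex processing)
E = 467 (edge processing)
V + E = 64 + 467 = 531


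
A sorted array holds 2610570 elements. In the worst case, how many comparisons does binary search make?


Halving sequence: 2610570 -> 1305285 -> 652642 -> 326321 -> 163160 -> 81580 -> 40790 -> 20395 -> 10197 -> 5098 -> 2549 -> 1274 -> 637 -> 318 -> 159 -> 79 -> 39 -> 19 -> 9 -> 4 -> 2 -> 1
Number of halvings = 21
Max comparisons = 21 + 1 = 22
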